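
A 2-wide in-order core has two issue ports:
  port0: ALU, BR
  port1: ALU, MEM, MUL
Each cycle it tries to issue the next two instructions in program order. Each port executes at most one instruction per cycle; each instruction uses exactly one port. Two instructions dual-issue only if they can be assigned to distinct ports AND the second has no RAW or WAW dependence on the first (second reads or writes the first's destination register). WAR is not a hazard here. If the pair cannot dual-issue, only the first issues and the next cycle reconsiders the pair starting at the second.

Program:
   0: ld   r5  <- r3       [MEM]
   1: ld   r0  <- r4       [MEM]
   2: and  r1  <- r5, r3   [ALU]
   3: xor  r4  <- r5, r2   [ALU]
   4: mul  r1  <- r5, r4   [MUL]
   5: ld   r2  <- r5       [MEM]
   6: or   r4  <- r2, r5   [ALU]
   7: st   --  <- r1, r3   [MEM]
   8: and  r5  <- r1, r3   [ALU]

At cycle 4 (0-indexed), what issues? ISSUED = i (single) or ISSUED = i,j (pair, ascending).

c0: i0 ld  no-port MEM/MEM
c1: i1,i2 ld/and  2-wide
c2: i3 xor  RAW r4
c3: i4 mul  no-port MUL/MEM
c4: i5 ld  RAW r2
c5: i6,i7 or/st  2-wide
c6: i8 and  tail

ISSUED = 5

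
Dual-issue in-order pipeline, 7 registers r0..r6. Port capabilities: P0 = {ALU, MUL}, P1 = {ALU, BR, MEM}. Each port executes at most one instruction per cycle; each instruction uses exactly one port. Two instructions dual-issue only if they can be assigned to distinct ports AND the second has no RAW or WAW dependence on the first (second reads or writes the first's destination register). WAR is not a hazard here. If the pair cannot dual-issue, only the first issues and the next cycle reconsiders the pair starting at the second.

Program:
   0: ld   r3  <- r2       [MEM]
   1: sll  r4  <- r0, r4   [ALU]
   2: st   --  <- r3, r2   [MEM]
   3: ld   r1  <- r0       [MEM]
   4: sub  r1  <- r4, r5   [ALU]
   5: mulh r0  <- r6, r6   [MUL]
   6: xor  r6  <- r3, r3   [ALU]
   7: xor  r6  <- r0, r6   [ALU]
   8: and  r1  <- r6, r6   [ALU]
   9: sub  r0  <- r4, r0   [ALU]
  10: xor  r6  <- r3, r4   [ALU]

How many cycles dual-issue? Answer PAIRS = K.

c0: i0&i1 ld.MEM+sll.ALU  2-wide
c1: i2 st.MEM  no-port MEM/MEM
c2: i3 ld.MEM  WAW r1
c3: i4&i5 sub.ALU+mulh.MUL  2-wide
c4: i6 xor.ALU  RAW+WAW r6
c5: i7 xor.ALU  RAW r6
c6: i8&i9 and.ALU+sub.ALU  2-wide
c7: i10 xor.ALU  tail

PAIRS = 3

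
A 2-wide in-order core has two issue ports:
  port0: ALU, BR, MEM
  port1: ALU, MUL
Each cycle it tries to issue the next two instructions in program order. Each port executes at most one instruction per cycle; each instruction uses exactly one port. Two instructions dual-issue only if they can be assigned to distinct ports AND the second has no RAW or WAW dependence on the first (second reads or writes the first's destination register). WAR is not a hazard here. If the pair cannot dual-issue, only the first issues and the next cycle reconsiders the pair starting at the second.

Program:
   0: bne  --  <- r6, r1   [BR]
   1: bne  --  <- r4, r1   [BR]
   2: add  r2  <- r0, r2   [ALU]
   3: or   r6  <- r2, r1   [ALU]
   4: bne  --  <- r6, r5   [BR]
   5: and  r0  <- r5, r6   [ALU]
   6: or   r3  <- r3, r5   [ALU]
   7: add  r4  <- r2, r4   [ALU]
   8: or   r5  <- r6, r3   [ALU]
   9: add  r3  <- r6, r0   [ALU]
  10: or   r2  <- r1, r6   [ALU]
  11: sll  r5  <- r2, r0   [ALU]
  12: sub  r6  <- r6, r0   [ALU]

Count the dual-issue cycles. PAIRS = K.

PAIRS = 5

[0] i0  bne  -- no-port BR/BR
[1] i1&i2  bne/add  -- dual
[2] i3  or  -- RAW r6
[3] i4&i5  bne/and  -- dual
[4] i6&i7  or/add  -- dual
[5] i8&i9  or/add  -- dual
[6] i10  or  -- RAW r2
[7] i11&i12  sll/sub  -- dual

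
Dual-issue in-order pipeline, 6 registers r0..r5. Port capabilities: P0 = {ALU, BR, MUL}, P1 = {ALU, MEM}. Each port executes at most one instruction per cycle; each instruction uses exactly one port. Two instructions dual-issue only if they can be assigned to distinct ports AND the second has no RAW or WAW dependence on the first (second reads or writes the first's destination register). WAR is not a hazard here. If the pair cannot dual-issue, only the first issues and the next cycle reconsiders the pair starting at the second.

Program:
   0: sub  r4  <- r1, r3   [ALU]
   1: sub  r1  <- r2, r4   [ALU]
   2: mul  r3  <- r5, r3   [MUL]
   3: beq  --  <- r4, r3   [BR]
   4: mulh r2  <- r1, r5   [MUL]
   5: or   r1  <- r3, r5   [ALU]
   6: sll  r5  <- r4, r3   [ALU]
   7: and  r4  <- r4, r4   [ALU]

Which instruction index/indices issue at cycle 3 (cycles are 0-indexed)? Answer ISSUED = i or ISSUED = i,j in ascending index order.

[0] i0  sub.ALU  -- RAW r4
[1] i1+i2  sub.ALU+mul.MUL  -- pair
[2] i3  beq.BR  -- no-port BR/MUL
[3] i4+i5  mulh.MUL+or.ALU  -- pair
[4] i6+i7  sll.ALU+and.ALU  -- pair

ISSUED = 4,5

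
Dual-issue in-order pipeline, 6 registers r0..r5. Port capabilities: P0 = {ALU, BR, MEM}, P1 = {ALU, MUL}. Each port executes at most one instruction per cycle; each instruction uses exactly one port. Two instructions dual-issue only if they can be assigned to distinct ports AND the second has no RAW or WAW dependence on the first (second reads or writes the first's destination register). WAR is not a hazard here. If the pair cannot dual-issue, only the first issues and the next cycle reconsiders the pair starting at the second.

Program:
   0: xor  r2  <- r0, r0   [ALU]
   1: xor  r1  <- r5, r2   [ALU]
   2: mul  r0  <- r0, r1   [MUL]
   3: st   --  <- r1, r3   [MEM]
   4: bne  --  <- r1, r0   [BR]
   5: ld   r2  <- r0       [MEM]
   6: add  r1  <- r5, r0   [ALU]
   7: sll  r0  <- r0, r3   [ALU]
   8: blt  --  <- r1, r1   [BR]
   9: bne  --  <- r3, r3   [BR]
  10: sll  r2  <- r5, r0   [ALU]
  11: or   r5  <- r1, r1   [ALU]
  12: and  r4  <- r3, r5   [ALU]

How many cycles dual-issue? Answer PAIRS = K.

0. xor.ALU @i0  | RAW r2
1. xor.ALU @i1  | RAW r1
2. mul.MUL+st.MEM @i2,i3  | dual
3. bne.BR @i4  | no-port BR/MEM
4. ld.MEM+add.ALU @i5,i6  | dual
5. sll.ALU+blt.BR @i7,i8  | dual
6. bne.BR+sll.ALU @i9,i10  | dual
7. or.ALU @i11  | RAW r5
8. and.ALU @i12  | tail

PAIRS = 4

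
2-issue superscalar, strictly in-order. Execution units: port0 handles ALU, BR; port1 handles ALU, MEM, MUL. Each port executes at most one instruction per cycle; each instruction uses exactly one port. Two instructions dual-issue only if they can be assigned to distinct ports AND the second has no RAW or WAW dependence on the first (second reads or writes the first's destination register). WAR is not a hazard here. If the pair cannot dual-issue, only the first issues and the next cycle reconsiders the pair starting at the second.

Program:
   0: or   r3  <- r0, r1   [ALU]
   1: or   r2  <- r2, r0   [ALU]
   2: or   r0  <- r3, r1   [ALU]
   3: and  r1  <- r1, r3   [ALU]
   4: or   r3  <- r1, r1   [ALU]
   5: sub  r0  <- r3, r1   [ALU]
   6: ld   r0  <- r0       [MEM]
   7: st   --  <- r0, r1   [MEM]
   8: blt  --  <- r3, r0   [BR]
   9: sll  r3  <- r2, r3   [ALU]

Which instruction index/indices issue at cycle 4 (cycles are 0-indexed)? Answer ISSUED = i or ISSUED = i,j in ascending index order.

ISSUED = 6

t=0 i0/i1:or or ; dual
t=1 i2/i3:or and ; dual
t=2 i4:or ; RAW r3
t=3 i5:sub ; RAW+WAW r0
t=4 i6:ld ; no-port MEM/MEM
t=5 i7/i8:st blt ; dual
t=6 i9:sll ; tail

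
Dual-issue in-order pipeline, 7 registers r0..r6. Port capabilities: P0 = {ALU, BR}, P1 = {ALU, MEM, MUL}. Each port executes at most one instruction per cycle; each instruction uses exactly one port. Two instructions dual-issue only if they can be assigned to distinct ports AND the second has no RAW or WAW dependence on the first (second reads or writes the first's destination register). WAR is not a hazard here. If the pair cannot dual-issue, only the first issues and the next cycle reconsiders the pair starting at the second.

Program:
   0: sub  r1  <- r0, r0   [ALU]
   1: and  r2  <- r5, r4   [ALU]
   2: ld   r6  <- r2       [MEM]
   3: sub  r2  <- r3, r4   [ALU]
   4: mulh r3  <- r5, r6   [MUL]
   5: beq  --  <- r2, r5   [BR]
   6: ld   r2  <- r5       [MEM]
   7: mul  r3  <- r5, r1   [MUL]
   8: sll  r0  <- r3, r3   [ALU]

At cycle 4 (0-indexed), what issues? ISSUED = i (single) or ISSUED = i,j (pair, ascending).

0. sub/and @i0,i1  | pair
1. ld/sub @i2,i3  | pair
2. mulh/beq @i4,i5  | pair
3. ld @i6  | no-port MEM/MUL
4. mul @i7  | RAW r3
5. sll @i8  | tail

ISSUED = 7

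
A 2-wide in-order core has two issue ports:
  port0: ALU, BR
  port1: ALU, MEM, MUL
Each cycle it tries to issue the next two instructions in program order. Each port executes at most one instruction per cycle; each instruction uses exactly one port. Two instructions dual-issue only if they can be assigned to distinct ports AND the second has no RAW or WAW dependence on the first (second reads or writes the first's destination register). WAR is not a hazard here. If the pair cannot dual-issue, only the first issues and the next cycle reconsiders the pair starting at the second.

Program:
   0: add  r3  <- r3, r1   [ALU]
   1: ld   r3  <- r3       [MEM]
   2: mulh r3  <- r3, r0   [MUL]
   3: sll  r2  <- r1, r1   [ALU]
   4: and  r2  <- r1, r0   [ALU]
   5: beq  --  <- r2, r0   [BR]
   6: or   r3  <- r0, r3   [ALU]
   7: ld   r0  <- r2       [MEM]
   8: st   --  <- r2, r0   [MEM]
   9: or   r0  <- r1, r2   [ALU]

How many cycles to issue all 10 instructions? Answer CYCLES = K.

  cy0 -> i0 (add.ALU) RAW+WAW r3
  cy1 -> i1 (ld.MEM) no-port MEM/MUL
  cy2 -> i2/i3 (mulh.MUL+sll.ALU) 2-wide
  cy3 -> i4 (and.ALU) RAW r2
  cy4 -> i5/i6 (beq.BR+or.ALU) 2-wide
  cy5 -> i7 (ld.MEM) no-port MEM/MEM
  cy6 -> i8/i9 (st.MEM+or.ALU) 2-wide

CYCLES = 7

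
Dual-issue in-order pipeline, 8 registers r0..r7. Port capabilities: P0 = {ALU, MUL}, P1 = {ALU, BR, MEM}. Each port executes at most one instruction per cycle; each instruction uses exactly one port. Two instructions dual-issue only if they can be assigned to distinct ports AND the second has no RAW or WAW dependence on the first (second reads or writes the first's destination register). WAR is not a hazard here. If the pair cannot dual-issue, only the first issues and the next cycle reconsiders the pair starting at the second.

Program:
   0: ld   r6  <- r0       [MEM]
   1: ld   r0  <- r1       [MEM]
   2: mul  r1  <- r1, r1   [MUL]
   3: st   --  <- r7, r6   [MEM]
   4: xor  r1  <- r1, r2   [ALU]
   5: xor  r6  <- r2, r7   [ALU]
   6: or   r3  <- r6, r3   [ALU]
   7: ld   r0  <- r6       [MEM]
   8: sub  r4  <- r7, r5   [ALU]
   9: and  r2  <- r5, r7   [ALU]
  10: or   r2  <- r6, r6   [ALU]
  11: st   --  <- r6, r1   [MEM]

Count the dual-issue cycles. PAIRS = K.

PAIRS = 5

#0 head=0: ld.MEM i0 no-port MEM/MEM
#1 head=1: ld.MEM+mul.MUL i1,i2 dual
#2 head=3: st.MEM+xor.ALU i3,i4 dual
#3 head=5: xor.ALU i5 RAW r6
#4 head=6: or.ALU+ld.MEM i6,i7 dual
#5 head=8: sub.ALU+and.ALU i8,i9 dual
#6 head=10: or.ALU+st.MEM i10,i11 dual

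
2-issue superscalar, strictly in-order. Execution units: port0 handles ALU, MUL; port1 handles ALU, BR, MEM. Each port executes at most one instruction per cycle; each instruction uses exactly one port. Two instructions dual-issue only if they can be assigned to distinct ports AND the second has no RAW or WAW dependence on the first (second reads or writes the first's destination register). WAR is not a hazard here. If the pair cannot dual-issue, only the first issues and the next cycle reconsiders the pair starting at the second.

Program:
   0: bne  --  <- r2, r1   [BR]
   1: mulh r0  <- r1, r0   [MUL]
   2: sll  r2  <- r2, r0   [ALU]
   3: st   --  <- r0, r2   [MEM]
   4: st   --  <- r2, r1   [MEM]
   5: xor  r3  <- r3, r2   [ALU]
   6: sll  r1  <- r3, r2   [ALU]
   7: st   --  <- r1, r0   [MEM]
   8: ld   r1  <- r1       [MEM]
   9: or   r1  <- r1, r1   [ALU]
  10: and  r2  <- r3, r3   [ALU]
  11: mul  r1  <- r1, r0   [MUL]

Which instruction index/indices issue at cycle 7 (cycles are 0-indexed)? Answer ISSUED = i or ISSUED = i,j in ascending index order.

c0: i0+i1 bne.BR mulh.MUL  dual
c1: i2 sll.ALU  RAW r2
c2: i3 st.MEM  no-port MEM/MEM
c3: i4+i5 st.MEM xor.ALU  dual
c4: i6 sll.ALU  RAW r1
c5: i7 st.MEM  no-port MEM/MEM
c6: i8 ld.MEM  RAW+WAW r1
c7: i9+i10 or.ALU and.ALU  dual
c8: i11 mul.MUL  tail

ISSUED = 9,10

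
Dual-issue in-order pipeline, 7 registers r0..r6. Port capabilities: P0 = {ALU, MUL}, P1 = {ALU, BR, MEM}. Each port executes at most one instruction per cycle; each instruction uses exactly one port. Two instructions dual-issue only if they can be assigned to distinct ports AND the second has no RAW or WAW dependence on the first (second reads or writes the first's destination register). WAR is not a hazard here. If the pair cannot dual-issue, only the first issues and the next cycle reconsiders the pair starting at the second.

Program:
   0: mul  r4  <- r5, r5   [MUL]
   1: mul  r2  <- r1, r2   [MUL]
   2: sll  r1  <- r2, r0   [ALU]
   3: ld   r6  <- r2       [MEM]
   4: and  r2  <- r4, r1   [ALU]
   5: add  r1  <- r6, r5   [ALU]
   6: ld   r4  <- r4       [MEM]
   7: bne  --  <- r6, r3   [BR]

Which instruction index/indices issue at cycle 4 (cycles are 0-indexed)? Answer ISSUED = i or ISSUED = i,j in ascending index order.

  cy0 -> i0 (mul) no-port MUL/MUL
  cy1 -> i1 (mul) RAW r2
  cy2 -> i2+i3 (sll/ld) pair
  cy3 -> i4+i5 (and/add) pair
  cy4 -> i6 (ld) no-port MEM/BR
  cy5 -> i7 (bne) tail

ISSUED = 6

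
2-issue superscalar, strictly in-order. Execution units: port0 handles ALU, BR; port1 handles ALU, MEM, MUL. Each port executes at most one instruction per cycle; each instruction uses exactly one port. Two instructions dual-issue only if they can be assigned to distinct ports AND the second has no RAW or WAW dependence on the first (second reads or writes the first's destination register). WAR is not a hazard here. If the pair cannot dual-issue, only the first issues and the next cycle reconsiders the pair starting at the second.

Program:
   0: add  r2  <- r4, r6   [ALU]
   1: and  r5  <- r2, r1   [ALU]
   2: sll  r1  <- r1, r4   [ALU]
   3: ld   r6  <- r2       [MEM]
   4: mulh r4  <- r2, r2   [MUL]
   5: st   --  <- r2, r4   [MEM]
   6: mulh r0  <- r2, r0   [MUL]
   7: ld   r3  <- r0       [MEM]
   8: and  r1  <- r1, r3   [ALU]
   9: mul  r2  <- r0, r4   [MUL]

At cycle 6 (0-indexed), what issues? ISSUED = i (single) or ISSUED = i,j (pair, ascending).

ISSUED = 7

#0 head=0: add.ALU i0 RAW r2
#1 head=1: and.ALU;sll.ALU i1/i2 2-wide
#2 head=3: ld.MEM i3 no-port MEM/MUL
#3 head=4: mulh.MUL i4 no-port MUL/MEM
#4 head=5: st.MEM i5 no-port MEM/MUL
#5 head=6: mulh.MUL i6 no-port MUL/MEM
#6 head=7: ld.MEM i7 RAW r3
#7 head=8: and.ALU;mul.MUL i8/i9 2-wide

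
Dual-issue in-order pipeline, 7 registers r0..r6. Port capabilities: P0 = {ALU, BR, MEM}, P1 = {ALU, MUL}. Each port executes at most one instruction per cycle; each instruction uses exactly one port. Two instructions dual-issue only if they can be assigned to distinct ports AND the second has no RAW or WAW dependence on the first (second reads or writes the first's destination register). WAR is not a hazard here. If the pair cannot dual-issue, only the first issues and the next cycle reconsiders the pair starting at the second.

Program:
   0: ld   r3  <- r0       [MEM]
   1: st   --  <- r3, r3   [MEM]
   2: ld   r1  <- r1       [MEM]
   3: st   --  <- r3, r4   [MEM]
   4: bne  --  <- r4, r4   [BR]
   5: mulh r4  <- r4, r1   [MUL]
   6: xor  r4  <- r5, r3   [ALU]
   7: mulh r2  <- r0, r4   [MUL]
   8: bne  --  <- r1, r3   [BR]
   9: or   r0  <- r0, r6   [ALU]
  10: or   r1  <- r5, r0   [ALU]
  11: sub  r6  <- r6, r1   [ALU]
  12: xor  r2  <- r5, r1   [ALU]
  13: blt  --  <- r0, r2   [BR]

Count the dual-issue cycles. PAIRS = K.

PAIRS = 3

t=0 i0:ld ; no-port MEM/MEM
t=1 i1:st ; no-port MEM/MEM
t=2 i2:ld ; no-port MEM/MEM
t=3 i3:st ; no-port MEM/BR
t=4 i4+i5:bne/mulh ; pair
t=5 i6:xor ; RAW r4
t=6 i7+i8:mulh/bne ; pair
t=7 i9:or ; RAW r0
t=8 i10:or ; RAW r1
t=9 i11+i12:sub/xor ; pair
t=10 i13:blt ; tail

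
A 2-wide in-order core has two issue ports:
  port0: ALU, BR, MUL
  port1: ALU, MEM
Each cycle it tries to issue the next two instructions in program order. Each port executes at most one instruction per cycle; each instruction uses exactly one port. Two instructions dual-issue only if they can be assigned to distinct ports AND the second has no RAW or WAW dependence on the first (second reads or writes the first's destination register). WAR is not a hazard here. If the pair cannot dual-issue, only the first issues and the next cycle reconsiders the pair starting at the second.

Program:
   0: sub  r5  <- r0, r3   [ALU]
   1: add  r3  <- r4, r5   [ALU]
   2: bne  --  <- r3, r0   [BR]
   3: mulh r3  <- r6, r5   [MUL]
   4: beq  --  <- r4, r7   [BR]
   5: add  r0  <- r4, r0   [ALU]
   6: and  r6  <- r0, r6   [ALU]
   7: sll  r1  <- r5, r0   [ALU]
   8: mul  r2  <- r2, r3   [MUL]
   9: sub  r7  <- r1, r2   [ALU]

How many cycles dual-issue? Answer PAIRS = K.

PAIRS = 2

c0: i0 sub.ALU  RAW r5
c1: i1 add.ALU  RAW r3
c2: i2 bne.BR  no-port BR/MUL
c3: i3 mulh.MUL  no-port MUL/BR
c4: i4,i5 beq.BR;add.ALU  dual
c5: i6,i7 and.ALU;sll.ALU  dual
c6: i8 mul.MUL  RAW r2
c7: i9 sub.ALU  tail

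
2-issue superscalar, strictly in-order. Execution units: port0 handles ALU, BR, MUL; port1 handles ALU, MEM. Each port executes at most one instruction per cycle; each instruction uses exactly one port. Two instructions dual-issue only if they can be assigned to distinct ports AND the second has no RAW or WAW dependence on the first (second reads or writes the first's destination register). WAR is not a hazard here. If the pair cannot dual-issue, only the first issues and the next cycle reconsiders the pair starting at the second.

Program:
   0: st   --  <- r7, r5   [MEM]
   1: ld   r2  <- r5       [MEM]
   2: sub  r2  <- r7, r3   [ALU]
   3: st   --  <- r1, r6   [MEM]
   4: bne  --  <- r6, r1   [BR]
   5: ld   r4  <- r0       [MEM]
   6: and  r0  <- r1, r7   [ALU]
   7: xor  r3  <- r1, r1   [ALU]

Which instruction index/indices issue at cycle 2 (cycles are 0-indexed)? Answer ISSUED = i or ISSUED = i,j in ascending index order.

0. st @i0  | no-port MEM/MEM
1. ld @i1  | WAW r2
2. sub/st @i2+i3  | 2-wide
3. bne/ld @i4+i5  | 2-wide
4. and/xor @i6+i7  | 2-wide

ISSUED = 2,3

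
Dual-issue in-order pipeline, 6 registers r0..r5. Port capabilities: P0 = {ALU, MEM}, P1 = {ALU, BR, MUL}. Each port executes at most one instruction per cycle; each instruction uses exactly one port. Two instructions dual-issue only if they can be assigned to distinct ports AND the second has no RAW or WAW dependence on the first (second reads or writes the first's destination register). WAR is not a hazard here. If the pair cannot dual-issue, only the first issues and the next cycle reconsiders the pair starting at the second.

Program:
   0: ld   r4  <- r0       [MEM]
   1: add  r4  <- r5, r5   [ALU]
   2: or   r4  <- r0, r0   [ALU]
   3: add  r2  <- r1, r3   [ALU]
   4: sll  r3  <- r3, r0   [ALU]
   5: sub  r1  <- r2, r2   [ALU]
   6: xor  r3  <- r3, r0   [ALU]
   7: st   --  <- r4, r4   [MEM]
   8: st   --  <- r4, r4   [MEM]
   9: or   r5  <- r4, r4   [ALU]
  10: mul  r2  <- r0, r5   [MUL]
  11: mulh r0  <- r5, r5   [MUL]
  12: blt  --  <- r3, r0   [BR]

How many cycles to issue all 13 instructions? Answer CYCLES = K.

CYCLES = 9

#0 head=0: ld.MEM i0 WAW r4
#1 head=1: add.ALU i1 WAW r4
#2 head=2: or.ALU;add.ALU i2&i3 2-wide
#3 head=4: sll.ALU;sub.ALU i4&i5 2-wide
#4 head=6: xor.ALU;st.MEM i6&i7 2-wide
#5 head=8: st.MEM;or.ALU i8&i9 2-wide
#6 head=10: mul.MUL i10 no-port MUL/MUL
#7 head=11: mulh.MUL i11 no-port MUL/BR
#8 head=12: blt.BR i12 tail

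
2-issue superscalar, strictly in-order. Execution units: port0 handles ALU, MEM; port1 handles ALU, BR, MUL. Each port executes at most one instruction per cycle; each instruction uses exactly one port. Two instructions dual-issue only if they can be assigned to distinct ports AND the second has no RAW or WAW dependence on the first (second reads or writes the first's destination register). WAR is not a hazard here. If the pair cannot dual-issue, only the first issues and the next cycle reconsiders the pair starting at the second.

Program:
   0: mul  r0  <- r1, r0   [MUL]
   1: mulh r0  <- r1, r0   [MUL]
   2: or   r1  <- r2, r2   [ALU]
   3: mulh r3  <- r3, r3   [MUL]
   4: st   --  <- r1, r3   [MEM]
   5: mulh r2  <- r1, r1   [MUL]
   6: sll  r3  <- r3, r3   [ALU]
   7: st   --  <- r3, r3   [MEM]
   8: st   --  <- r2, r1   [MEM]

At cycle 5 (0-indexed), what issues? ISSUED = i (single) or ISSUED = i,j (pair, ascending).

c0: i0 mul  no-port MUL/MUL
c1: i1&i2 mulh+or  dual
c2: i3 mulh  RAW r3
c3: i4&i5 st+mulh  dual
c4: i6 sll  RAW r3
c5: i7 st  no-port MEM/MEM
c6: i8 st  tail

ISSUED = 7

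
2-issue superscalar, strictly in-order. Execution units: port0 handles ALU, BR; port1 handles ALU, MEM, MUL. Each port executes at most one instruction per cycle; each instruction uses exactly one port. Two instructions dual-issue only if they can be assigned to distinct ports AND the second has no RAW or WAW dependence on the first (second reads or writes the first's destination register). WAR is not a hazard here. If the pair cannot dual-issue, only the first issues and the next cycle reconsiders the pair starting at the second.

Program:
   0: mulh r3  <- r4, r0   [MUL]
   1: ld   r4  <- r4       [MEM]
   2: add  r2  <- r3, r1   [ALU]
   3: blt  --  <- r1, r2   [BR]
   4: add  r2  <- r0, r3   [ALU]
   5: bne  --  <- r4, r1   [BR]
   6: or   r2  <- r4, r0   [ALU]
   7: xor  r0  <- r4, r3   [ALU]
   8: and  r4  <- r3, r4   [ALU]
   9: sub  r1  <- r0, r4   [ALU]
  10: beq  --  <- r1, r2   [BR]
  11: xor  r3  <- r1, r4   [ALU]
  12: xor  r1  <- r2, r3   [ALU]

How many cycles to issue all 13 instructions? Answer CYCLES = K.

CYCLES = 8

  cy0 -> i0 (mulh.MUL) no-port MUL/MEM
  cy1 -> i1,i2 (ld.MEM add.ALU) pair
  cy2 -> i3,i4 (blt.BR add.ALU) pair
  cy3 -> i5,i6 (bne.BR or.ALU) pair
  cy4 -> i7,i8 (xor.ALU and.ALU) pair
  cy5 -> i9 (sub.ALU) RAW r1
  cy6 -> i10,i11 (beq.BR xor.ALU) pair
  cy7 -> i12 (xor.ALU) tail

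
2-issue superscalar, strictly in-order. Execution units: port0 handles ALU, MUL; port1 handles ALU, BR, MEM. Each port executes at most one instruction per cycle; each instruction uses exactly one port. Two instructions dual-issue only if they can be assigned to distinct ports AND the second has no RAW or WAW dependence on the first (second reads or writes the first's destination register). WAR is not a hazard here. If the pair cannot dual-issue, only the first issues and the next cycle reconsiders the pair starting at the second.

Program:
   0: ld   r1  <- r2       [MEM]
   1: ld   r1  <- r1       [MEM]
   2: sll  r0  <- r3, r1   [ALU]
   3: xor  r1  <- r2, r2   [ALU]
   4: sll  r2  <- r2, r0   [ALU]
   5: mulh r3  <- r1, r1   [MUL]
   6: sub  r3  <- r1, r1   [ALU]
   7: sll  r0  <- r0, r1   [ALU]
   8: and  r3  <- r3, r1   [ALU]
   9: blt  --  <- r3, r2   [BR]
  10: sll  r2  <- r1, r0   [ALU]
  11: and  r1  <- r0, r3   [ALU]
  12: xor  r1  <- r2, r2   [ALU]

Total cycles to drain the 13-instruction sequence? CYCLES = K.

  cy0 -> i0 (ld.MEM) no-port MEM/MEM
  cy1 -> i1 (ld.MEM) RAW r1
  cy2 -> i2&i3 (sll.ALU+xor.ALU) 2-wide
  cy3 -> i4&i5 (sll.ALU+mulh.MUL) 2-wide
  cy4 -> i6&i7 (sub.ALU+sll.ALU) 2-wide
  cy5 -> i8 (and.ALU) RAW r3
  cy6 -> i9&i10 (blt.BR+sll.ALU) 2-wide
  cy7 -> i11 (and.ALU) WAW r1
  cy8 -> i12 (xor.ALU) tail

CYCLES = 9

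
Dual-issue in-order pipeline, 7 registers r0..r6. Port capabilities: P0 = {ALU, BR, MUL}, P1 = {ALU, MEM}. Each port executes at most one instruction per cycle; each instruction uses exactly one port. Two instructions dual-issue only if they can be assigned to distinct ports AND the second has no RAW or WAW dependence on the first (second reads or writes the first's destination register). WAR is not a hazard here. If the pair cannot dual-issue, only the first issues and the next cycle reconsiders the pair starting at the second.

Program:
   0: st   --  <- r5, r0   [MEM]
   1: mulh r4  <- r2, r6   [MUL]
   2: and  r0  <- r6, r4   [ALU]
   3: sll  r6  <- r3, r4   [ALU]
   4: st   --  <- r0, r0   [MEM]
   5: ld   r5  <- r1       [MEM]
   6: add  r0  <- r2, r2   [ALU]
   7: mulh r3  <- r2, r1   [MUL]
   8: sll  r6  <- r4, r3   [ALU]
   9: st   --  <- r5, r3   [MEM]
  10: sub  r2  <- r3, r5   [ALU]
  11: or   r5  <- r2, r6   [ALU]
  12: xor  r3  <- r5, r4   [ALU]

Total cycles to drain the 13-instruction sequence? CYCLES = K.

[0] i0+i1  st;mulh  -- dual
[1] i2+i3  and;sll  -- dual
[2] i4  st  -- no-port MEM/MEM
[3] i5+i6  ld;add  -- dual
[4] i7  mulh  -- RAW r3
[5] i8+i9  sll;st  -- dual
[6] i10  sub  -- RAW r2
[7] i11  or  -- RAW r5
[8] i12  xor  -- tail

CYCLES = 9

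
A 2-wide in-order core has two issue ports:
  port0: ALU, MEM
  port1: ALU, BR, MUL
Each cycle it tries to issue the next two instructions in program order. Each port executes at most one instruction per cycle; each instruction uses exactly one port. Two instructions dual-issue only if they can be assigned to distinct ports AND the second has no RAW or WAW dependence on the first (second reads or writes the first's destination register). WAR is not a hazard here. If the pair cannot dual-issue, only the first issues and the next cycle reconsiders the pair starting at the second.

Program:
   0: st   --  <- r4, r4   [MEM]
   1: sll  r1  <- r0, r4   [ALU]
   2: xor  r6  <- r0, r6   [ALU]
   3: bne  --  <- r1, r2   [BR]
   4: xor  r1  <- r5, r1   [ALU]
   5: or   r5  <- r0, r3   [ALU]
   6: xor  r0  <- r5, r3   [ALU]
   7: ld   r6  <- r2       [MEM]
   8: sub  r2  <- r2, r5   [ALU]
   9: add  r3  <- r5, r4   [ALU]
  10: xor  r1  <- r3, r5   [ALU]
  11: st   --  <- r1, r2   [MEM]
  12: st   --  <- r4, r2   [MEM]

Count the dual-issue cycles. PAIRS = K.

PAIRS = 5

t=0 i0,i1:st.MEM;sll.ALU ; 2-wide
t=1 i2,i3:xor.ALU;bne.BR ; 2-wide
t=2 i4,i5:xor.ALU;or.ALU ; 2-wide
t=3 i6,i7:xor.ALU;ld.MEM ; 2-wide
t=4 i8,i9:sub.ALU;add.ALU ; 2-wide
t=5 i10:xor.ALU ; RAW r1
t=6 i11:st.MEM ; no-port MEM/MEM
t=7 i12:st.MEM ; tail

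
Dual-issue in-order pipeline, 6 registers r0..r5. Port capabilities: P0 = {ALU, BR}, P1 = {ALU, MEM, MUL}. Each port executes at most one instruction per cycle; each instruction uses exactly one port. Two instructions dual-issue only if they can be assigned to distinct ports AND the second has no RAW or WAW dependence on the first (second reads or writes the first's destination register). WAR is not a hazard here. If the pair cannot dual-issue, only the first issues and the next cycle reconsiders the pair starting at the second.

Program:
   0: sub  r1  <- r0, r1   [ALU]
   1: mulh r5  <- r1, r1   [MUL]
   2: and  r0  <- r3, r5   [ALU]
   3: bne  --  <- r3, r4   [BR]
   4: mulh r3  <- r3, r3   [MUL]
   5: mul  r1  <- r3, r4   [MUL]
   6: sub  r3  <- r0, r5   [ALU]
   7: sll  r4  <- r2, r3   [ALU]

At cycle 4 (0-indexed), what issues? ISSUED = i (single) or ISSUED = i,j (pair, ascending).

t=0 i0:sub ; RAW r1
t=1 i1:mulh ; RAW r5
t=2 i2&i3:and/bne ; dual
t=3 i4:mulh ; no-port MUL/MUL
t=4 i5&i6:mul/sub ; dual
t=5 i7:sll ; tail

ISSUED = 5,6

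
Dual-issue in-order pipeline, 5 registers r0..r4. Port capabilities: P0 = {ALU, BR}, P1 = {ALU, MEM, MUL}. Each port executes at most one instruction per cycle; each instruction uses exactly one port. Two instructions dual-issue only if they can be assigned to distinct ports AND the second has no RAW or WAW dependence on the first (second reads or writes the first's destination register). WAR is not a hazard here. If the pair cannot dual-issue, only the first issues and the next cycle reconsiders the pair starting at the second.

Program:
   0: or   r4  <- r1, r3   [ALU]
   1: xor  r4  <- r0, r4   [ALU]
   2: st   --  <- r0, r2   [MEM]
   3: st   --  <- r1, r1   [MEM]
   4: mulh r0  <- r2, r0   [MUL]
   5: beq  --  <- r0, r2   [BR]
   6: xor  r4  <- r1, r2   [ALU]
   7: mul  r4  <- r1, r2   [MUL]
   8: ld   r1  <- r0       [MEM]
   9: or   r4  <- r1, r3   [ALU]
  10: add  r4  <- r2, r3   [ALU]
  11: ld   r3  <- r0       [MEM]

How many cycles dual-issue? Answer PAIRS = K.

PAIRS = 3

t=0 i0:or ; RAW+WAW r4
t=1 i1,i2:xor/st ; 2-wide
t=2 i3:st ; no-port MEM/MUL
t=3 i4:mulh ; RAW r0
t=4 i5,i6:beq/xor ; 2-wide
t=5 i7:mul ; no-port MUL/MEM
t=6 i8:ld ; RAW r1
t=7 i9:or ; WAW r4
t=8 i10,i11:add/ld ; 2-wide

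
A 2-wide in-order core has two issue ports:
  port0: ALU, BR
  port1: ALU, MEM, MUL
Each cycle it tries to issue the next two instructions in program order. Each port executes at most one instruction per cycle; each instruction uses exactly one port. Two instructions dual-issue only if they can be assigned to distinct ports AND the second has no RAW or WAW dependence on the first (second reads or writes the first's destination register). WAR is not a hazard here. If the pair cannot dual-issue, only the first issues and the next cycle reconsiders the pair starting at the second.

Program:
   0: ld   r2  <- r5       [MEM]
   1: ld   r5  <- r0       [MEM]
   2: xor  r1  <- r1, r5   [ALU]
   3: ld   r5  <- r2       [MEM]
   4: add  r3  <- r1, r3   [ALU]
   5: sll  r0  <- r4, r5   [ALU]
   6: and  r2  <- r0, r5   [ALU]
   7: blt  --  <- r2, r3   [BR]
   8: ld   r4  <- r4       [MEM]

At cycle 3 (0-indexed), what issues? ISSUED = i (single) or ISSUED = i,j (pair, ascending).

  cy0 -> i0 (ld.MEM) no-port MEM/MEM
  cy1 -> i1 (ld.MEM) RAW r5
  cy2 -> i2+i3 (xor.ALU+ld.MEM) pair
  cy3 -> i4+i5 (add.ALU+sll.ALU) pair
  cy4 -> i6 (and.ALU) RAW r2
  cy5 -> i7+i8 (blt.BR+ld.MEM) pair

ISSUED = 4,5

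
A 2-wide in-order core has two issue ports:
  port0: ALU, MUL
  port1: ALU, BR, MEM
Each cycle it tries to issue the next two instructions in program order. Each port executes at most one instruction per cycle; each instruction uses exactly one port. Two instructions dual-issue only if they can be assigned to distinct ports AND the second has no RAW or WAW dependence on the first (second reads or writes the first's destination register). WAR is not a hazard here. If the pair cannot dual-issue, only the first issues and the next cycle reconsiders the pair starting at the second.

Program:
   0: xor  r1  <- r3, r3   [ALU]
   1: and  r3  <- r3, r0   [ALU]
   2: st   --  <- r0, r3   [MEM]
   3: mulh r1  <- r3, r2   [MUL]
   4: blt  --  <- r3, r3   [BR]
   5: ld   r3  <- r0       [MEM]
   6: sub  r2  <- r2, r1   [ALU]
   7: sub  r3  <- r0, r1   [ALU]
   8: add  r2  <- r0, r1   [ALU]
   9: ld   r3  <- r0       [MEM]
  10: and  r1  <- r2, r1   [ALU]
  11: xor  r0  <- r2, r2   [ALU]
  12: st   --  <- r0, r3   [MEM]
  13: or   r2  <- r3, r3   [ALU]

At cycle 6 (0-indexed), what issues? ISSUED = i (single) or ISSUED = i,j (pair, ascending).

ISSUED = 11

  cy0 -> i0&i1 (xor+and) pair
  cy1 -> i2&i3 (st+mulh) pair
  cy2 -> i4 (blt) no-port BR/MEM
  cy3 -> i5&i6 (ld+sub) pair
  cy4 -> i7&i8 (sub+add) pair
  cy5 -> i9&i10 (ld+and) pair
  cy6 -> i11 (xor) RAW r0
  cy7 -> i12&i13 (st+or) pair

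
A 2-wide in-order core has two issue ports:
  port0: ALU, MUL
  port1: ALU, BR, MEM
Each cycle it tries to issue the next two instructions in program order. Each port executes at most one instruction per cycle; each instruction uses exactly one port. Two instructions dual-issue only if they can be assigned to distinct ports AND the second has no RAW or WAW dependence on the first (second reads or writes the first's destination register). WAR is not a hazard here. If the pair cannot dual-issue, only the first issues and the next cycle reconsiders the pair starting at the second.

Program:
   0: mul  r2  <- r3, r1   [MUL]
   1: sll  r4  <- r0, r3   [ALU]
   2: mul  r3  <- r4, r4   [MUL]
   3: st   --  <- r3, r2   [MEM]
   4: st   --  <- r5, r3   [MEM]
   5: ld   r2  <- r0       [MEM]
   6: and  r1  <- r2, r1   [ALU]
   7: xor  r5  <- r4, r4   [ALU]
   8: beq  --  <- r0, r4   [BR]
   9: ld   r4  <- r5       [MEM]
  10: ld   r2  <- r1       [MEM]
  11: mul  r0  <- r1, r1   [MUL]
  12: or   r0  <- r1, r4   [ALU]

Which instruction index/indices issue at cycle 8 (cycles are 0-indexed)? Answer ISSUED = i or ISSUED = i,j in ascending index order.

ISSUED = 10,11

  cy0 -> i0&i1 (mul/sll) 2-wide
  cy1 -> i2 (mul) RAW r3
  cy2 -> i3 (st) no-port MEM/MEM
  cy3 -> i4 (st) no-port MEM/MEM
  cy4 -> i5 (ld) RAW r2
  cy5 -> i6&i7 (and/xor) 2-wide
  cy6 -> i8 (beq) no-port BR/MEM
  cy7 -> i9 (ld) no-port MEM/MEM
  cy8 -> i10&i11 (ld/mul) 2-wide
  cy9 -> i12 (or) tail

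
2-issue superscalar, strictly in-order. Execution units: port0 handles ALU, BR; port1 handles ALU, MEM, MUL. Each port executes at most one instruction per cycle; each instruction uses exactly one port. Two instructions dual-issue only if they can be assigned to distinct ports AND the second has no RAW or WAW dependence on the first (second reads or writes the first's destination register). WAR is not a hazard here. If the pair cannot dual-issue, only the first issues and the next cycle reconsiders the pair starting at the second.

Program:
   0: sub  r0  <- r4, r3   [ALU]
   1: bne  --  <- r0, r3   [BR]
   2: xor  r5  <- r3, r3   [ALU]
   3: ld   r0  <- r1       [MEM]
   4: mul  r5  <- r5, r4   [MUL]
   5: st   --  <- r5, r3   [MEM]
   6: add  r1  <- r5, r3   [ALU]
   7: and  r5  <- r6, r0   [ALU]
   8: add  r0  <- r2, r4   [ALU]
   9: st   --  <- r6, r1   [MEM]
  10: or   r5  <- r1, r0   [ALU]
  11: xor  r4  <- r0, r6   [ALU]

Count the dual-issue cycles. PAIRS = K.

[0] i0  sub.ALU  -- RAW r0
[1] i1,i2  bne.BR;xor.ALU  -- 2-wide
[2] i3  ld.MEM  -- no-port MEM/MUL
[3] i4  mul.MUL  -- no-port MUL/MEM
[4] i5,i6  st.MEM;add.ALU  -- 2-wide
[5] i7,i8  and.ALU;add.ALU  -- 2-wide
[6] i9,i10  st.MEM;or.ALU  -- 2-wide
[7] i11  xor.ALU  -- tail

PAIRS = 4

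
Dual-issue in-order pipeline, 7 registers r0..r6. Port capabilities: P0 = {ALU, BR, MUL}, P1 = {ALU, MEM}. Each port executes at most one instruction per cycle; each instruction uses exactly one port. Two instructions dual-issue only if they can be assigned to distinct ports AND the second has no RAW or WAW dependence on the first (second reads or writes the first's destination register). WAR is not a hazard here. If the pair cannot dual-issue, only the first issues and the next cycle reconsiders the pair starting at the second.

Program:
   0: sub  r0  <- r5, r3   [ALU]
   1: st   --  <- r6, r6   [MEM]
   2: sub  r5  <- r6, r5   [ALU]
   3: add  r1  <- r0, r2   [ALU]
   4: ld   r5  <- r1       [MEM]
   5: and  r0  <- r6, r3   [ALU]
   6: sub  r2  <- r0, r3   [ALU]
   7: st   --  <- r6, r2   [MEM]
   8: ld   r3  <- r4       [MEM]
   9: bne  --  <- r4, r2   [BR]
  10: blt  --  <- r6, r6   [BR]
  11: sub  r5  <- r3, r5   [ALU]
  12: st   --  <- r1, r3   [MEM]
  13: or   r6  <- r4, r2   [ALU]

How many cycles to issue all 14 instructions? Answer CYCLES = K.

[0] i0,i1  sub;st  -- pair
[1] i2,i3  sub;add  -- pair
[2] i4,i5  ld;and  -- pair
[3] i6  sub  -- RAW r2
[4] i7  st  -- no-port MEM/MEM
[5] i8,i9  ld;bne  -- pair
[6] i10,i11  blt;sub  -- pair
[7] i12,i13  st;or  -- pair

CYCLES = 8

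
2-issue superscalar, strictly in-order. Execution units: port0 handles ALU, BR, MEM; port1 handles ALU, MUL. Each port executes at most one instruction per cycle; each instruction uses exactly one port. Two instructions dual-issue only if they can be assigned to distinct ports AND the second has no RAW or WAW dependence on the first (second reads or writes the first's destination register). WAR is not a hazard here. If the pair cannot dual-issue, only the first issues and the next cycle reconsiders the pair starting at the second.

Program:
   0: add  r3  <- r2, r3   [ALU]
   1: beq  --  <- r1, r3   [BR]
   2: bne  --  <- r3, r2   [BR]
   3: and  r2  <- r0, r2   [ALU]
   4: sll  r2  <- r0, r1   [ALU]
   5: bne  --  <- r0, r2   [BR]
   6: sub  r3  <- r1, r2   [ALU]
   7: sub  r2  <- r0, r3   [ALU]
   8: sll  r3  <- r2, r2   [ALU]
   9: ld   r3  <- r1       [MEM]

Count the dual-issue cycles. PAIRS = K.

  cy0 -> i0 (add.ALU) RAW r3
  cy1 -> i1 (beq.BR) no-port BR/BR
  cy2 -> i2/i3 (bne.BR;and.ALU) pair
  cy3 -> i4 (sll.ALU) RAW r2
  cy4 -> i5/i6 (bne.BR;sub.ALU) pair
  cy5 -> i7 (sub.ALU) RAW r2
  cy6 -> i8 (sll.ALU) WAW r3
  cy7 -> i9 (ld.MEM) tail

PAIRS = 2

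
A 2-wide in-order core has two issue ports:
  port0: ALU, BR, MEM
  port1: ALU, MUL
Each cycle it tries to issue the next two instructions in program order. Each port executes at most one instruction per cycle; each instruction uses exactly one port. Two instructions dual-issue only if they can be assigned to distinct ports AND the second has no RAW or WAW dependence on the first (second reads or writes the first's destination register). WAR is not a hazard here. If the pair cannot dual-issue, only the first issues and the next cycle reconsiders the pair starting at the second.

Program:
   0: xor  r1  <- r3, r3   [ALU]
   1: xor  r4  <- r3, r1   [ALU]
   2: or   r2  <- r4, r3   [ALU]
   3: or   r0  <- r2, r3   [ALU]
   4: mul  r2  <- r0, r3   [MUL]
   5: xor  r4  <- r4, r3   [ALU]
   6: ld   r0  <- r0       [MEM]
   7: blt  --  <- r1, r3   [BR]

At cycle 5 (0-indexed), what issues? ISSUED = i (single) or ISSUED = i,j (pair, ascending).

ISSUED = 6

0. xor.ALU @i0  | RAW r1
1. xor.ALU @i1  | RAW r4
2. or.ALU @i2  | RAW r2
3. or.ALU @i3  | RAW r0
4. mul.MUL/xor.ALU @i4/i5  | 2-wide
5. ld.MEM @i6  | no-port MEM/BR
6. blt.BR @i7  | tail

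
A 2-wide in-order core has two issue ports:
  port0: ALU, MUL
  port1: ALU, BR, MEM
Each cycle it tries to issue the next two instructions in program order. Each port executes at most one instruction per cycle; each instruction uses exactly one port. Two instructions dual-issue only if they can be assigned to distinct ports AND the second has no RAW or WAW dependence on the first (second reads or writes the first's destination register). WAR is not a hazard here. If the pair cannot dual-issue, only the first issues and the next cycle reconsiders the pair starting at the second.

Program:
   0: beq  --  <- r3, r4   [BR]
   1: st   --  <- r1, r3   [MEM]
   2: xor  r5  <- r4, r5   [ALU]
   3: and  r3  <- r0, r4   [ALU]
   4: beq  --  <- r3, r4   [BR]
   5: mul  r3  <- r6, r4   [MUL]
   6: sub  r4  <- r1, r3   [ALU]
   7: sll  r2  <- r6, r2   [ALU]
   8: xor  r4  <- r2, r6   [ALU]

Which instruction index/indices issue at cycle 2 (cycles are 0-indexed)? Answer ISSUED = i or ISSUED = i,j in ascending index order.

#0 head=0: beq i0 no-port BR/MEM
#1 head=1: st xor i1/i2 dual
#2 head=3: and i3 RAW r3
#3 head=4: beq mul i4/i5 dual
#4 head=6: sub sll i6/i7 dual
#5 head=8: xor i8 tail

ISSUED = 3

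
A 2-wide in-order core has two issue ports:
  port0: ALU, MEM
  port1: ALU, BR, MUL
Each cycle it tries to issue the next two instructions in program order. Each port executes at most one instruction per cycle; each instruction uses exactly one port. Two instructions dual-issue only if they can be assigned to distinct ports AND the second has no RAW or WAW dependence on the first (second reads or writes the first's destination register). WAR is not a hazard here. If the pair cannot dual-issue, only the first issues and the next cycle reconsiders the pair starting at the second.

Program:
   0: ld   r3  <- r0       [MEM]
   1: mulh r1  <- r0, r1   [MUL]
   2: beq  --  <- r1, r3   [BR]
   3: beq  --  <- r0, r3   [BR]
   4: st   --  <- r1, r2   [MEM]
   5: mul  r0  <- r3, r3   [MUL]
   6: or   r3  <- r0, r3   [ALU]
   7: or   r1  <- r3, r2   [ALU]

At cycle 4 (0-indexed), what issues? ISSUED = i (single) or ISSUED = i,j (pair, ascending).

ISSUED = 6

0. ld.MEM+mulh.MUL @i0/i1  | dual
1. beq.BR @i2  | no-port BR/BR
2. beq.BR+st.MEM @i3/i4  | dual
3. mul.MUL @i5  | RAW r0
4. or.ALU @i6  | RAW r3
5. or.ALU @i7  | tail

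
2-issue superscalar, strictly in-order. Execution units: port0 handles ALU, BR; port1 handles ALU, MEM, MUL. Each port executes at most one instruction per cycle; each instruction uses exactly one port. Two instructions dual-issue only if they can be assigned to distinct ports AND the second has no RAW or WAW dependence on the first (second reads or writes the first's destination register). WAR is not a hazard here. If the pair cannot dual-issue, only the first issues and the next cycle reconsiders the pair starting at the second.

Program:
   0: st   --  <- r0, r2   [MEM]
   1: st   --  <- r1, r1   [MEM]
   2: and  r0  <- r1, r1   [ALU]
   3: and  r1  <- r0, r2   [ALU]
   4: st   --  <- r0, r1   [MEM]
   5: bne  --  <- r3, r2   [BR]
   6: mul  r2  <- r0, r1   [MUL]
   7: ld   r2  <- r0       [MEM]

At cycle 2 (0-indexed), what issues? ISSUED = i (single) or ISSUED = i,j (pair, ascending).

ISSUED = 3

0. st.MEM @i0  | no-port MEM/MEM
1. st.MEM and.ALU @i1,i2  | 2-wide
2. and.ALU @i3  | RAW r1
3. st.MEM bne.BR @i4,i5  | 2-wide
4. mul.MUL @i6  | no-port MUL/MEM
5. ld.MEM @i7  | tail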